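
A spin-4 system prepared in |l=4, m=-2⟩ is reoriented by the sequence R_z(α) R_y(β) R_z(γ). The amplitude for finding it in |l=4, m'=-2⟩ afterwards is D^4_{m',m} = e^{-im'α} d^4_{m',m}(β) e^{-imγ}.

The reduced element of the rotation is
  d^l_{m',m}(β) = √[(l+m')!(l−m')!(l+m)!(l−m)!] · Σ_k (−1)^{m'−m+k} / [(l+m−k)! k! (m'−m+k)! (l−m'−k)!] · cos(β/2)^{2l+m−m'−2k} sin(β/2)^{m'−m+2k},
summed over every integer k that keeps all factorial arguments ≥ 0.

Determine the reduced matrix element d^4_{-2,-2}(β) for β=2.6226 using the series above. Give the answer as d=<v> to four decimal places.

d=0.0536

d^4_{-2,-2}(β=2.6226) via the finite sum:
Half-angle: c=0.256594, s=0.966519. N=√(2·720·2·720)=1440.000000
Admissible k: 0..2 (factorial args all ≥0)
  k=0: (−1)^0·1440.0000/(1440)·0.2566^8·0.9665^0 = +0.000019
  k=1: (−1)^1·1440.0000/(120)·0.2566^6·0.9665^2 = -0.003199
  k=2: (−1)^2·1440.0000/(96)·0.2566^4·0.9665^4 = +0.056744
d^4_{-2,-2}(2.6226) = +0.000019 -0.003199 +0.056744 = +0.053563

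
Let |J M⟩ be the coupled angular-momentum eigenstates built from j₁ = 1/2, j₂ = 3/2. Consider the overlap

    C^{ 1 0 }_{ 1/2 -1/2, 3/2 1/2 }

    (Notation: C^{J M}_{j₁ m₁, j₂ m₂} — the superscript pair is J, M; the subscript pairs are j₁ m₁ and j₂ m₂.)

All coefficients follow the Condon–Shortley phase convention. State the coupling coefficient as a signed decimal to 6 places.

j₁+j₂−J=1  J+j₁−j₂=0  J−j₁+j₂=2  j₁+j₂+J+1=4
(j₁±m₁, j₂±m₂, J±M) = (0,1,2,1,1,1)
P² = 1/2
sum k=1..1:
  [1] −1/1 = -1
S = -1
C² = P²·S² = 1/2 ; C = -0.707107

−√(1/2) ≈ -0.707107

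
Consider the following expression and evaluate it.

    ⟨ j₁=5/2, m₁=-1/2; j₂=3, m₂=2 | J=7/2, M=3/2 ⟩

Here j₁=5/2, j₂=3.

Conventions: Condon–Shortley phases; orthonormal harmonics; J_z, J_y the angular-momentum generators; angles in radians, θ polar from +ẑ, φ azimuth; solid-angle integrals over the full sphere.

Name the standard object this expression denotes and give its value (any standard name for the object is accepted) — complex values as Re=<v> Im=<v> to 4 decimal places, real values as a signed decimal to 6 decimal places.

Clebsch–Gordan coefficient, +√(2/21) ≈ +0.308607

This is a Clebsch–Gordan (vector-coupling) coefficient.
√[8·2!3!4!/10! · 2!3!5!1!5!2!] = √(1536/7)
  +(−1)^1/∏(1,1,2,4,1,0)! = -1/48  (running -1/48)
  +(−1)^2/∏(2,0,1,3,2,1)! = 1/24  (running 1/48)
⟨..|..⟩ = √(1536/7)·(1/48) = +0.308607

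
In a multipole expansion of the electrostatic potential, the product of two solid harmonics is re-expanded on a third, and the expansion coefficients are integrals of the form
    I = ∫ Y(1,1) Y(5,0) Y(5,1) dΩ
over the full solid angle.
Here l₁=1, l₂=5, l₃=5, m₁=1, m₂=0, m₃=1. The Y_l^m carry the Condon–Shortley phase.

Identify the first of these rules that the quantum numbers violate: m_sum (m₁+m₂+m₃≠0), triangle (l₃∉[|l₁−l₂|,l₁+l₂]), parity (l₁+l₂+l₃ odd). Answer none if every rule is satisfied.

m_sum

azimuthal sum: 1 + 0 + 1 = 2  ✗
4 ≤ 5 ≤ 6 (triangle on l)
L = 1 + 5 + 5 = 11 (odd)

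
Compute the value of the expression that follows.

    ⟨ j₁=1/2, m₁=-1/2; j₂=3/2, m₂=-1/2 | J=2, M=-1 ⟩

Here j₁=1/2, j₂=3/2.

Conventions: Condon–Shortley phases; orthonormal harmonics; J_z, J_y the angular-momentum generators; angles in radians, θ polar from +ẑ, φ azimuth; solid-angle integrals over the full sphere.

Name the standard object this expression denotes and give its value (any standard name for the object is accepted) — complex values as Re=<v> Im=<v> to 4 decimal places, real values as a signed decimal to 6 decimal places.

Clebsch–Gordan coefficient, +√(3/4) ≈ +0.866025

This is a Clebsch–Gordan (vector-coupling) coefficient.
triangle: 0!·1!·3!/5! = 6/120
(j±m)!: 0!·1!·1!·2!·1!·3! = 12
prefactor² = (2J+1)·Δ·N² = 3
  k=0: +1/(0!·0!·1!·1!·0!·2!) = 1/2
Σ = 1/2  ⇒  CG² = 3·(1/2)² = 3/4
CG = +√(3/4) = +0.866025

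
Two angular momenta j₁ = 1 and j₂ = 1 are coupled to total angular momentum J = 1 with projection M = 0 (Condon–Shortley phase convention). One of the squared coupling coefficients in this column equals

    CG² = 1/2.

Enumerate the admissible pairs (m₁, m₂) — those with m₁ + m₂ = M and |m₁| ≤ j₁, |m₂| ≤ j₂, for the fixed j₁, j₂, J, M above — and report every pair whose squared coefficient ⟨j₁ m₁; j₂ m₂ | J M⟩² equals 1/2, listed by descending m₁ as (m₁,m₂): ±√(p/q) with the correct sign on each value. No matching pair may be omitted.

Admissible pairs with m₁+m₂ = M = 0: (-1,1), (0,0), (1,-1)
  (m₁,m₂)=(1,-1): CG² = 1/2, CG = +√(1/2)   ← matches the target
  (m₁,m₂)=(0,0): CG² = 0/1, CG = 0
  (m₁,m₂)=(-1,1): CG² = 1/2, CG = −√(1/2)   ← matches the target
Pairs with CG² = 1/2: (1,-1): +√(1/2); (-1,1): −√(1/2)

(1,-1): +√(1/2); (-1,1): −√(1/2)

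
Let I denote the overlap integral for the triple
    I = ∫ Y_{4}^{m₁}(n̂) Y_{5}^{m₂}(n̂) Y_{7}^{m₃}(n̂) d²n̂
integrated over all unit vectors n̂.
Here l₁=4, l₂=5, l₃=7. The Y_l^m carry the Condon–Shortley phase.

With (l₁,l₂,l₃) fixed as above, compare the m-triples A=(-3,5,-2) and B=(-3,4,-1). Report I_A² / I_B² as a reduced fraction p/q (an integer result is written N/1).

l's match ⇒ only the (l;m) 3-j factors differ between A and B.
A: triangle coeff Δ(4,5,7) = 1/6126120; Σ_t [2,2]: t=2:+1/9676800 = 1/9676800; (3j)²=27/19448 [(4 5 7; -3 5 -2)], sign=-1
B: triangle coeff Δ(4,5,7) = 1/6126120; Σ_t [1,2]: t=1:−1/29030400 t=2:+1/1209600 = 23/29030400; (3j)²=529/97240 [(4 5 7; -3 4 -1)], sign=+1
I_A²/I_B² = (27/19448)/(529/97240) = 135/529

135/529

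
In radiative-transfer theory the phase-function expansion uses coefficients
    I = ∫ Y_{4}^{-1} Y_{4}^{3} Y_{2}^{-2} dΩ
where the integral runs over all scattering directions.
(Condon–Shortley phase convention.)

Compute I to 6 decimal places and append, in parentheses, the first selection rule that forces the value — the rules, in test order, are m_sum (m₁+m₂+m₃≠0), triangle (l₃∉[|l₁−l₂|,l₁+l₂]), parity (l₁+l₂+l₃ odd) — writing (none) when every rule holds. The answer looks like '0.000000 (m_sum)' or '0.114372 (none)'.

0.159270 (none)

m-sum 0 ✓  L=10 even ✓  0≤2≤8 ✓
Π(2lᵢ+1) = 9×9×5 = 405
triangle coeff Δ(4,4,2) = 1/13860
Σ_t [2,4]: t=2:+1/192 t=3:−1/36 t=4:+1/192 = -5/288
(3j)²=20/693 [(4 4 2; 0 0 0)], sign=-1
Σ_t [5,5]: t=5:−1/480 = -1/480
(3j)²=3/110 [(4 4 2; -1 3 -2)], sign=-1
⇒ 4πI² = 270/847
I = (+1)√(270/847/(4π)) = 0.15927046
No selection rule forces the value: the integral is nonzero (none).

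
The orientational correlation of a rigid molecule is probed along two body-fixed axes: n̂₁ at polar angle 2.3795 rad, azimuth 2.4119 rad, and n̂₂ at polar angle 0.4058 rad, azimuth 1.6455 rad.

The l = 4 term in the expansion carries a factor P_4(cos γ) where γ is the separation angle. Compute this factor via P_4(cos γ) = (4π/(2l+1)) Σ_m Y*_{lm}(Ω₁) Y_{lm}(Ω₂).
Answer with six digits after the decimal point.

Addition theorem: P_4(cos γ) = (4π/9) Σ_m Y*_{lm}(Ω₁) Y_{lm}(Ω₂), m = −4…4:
  [-4]  conj(Y_{4,-4})(Ω₁) = -0.09808 - 0.02222j ; Y_{4,-4}(Ω₂) = 0.01027 - 0.00316j ; Δ = -0.00108 + 0.00008j
  [-3]  conj(Y_{4,-3})(Ω₁) = -0.17274 - 0.24284j ; Y_{4,-3}(Ω₂) = 0.01572 + 0.06897j ; Δ = 0.01403 - 0.01573j
  [-2]  conj(Y_{4,-2})(Ω₁) = 0.04722 - 0.42204j ; Y_{4,-2}(Ω₂) = -0.25306 + 0.03809j ; Δ = 0.00413 + 0.10860j
  [-1]  conj(Y_{4,-1})(Ω₁) = 0.11678 - 0.10445j ; Y_{4,-1}(Ω₂) = -0.03726 - 0.49778j ; Δ = -0.05634 - 0.05424j
  [+0]  conj(Y_{4,0})(Ω₁) = -0.32947 + 0.00000j ; Y_{4,0}(Ω₂) = 0.27681 + 0.00000j ; Δ = -0.09120 + 0.00000j
  [+1]  conj(Y_{4,1})(Ω₁) = -0.11678 - 0.10445j ; Y_{4,1}(Ω₂) = 0.03726 - 0.49778j ; Δ = -0.05634 + 0.05424j
  [+2]  conj(Y_{4,2})(Ω₁) = 0.04722 + 0.42204j ; Y_{4,2}(Ω₂) = -0.25306 - 0.03809j ; Δ = 0.00413 - 0.10860j
  [+3]  conj(Y_{4,3})(Ω₁) = 0.17274 - 0.24284j ; Y_{4,3}(Ω₂) = -0.01572 + 0.06897j ; Δ = 0.01403 + 0.01573j
  [+4]  conj(Y_{4,4})(Ω₁) = -0.09808 + 0.02222j ; Y_{4,4}(Ω₂) = 0.01027 + 0.00316j ; Δ = -0.00108 - 0.00008j
Total Σ_m = -0.16972 + 0.00000j. Multiply by 1.396263: -0.23697 + 0.00000j. P_4(cos γ) = -0.236968

-0.236968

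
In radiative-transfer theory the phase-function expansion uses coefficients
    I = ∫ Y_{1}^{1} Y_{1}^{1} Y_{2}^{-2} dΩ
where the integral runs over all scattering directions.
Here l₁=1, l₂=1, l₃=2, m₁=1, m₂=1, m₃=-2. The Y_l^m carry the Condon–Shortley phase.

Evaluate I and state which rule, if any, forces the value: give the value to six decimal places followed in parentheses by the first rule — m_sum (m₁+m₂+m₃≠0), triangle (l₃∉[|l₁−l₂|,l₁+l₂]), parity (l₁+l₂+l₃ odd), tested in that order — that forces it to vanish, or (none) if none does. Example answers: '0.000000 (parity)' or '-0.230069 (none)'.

0.309019 (none)

Rules hold: Σm=0, L=4 even, 0≤2≤2.
N = 3·3·5 = 45
Δ = 0!·2!·2!/5! = 1/30
Racah Σ t=0..0: t=0:+1/1 = 1/1
⇒ 3j(1 1 2; 0 0 0)² = 2/15, sgn +1
Racah Σ t=0..0: t=0:+1/4 = 1/4
⇒ 3j(1 1 2; 1 1 -2)² = 1/5, sgn +1
4πI² = N·(3j₀)²·(3jₘ)² = 6/5
I = +1·√(1.2/4π) = 0.30901936
No selection rule forces the value: the integral is nonzero (none).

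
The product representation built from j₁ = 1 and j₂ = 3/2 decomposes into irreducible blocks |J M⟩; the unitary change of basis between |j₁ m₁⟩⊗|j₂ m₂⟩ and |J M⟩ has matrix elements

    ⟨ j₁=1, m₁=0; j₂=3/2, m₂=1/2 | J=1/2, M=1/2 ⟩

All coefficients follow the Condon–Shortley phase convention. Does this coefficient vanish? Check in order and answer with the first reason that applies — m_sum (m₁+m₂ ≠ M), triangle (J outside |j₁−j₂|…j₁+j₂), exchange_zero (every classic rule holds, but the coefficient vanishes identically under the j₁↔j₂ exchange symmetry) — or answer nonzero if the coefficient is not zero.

m-sum: m₁+m₂ = 0+1/2 = 1/2, M = 1/2  ✓
triangle: |j₁−j₂| = 1/2 ≤ J = 1/2 ≤ j₁+j₂ = 5/2  ✓
exchange: j₁≠j₂ or m₁≠m₂ — the exchange symmetry imposes no constraint here
value check: CG = −√(1/3) = -0.577350 ≠ 0

nonzero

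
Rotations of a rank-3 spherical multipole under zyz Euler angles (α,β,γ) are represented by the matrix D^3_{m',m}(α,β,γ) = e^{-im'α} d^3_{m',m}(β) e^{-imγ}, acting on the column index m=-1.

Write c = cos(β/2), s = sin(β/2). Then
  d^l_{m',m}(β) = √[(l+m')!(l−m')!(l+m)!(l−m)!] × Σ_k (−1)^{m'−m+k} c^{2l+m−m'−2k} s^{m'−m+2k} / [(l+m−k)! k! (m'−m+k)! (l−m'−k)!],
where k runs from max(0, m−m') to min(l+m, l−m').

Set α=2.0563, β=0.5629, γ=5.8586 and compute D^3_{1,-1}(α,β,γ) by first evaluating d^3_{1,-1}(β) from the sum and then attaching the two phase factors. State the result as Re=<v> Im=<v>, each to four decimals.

D^3_{1,-1}(2.0563,0.5629,5.8586) = e^{-i·1·2.0563}·d^3_{1,-1}(0.5629)·e^{-i·-1·5.8586}. Compute d first:
c=cos(0.562900/2)=0.960654, s=sin(0.562900/2)=0.277749; N=√[24·2·2·24]=48.000000
k∈{0,1,2} keeps every argument non-negative
  k=0: (−1)^2·48.0000/(8)·0.9607^4·0.2777^2 = +0.394206
  k=1: (−1)^3·48.0000/(6)·0.9607^2·0.2777^4 = -0.043937
  k=2: (−1)^4·48.0000/(48)·0.9607^0·0.2777^6 = +0.000459
d^3_{1,-1}(0.5629) = +0.394206 -0.043937 +0.000459 = +0.350728
D = (-0.466654-0.884440i)·(+0.350728)·(+0.911210-0.411943i) = -0.276920-0.215233i

Re=-0.2769 Im=-0.2152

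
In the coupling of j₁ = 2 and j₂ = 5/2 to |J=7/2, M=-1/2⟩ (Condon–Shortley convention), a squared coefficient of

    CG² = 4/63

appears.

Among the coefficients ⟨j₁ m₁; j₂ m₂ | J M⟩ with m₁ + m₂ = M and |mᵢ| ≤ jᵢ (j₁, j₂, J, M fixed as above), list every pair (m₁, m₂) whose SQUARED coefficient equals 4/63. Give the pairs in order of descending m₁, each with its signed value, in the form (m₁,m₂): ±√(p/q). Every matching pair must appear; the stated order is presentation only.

Admissible pairs with m₁+m₂ = M = -1/2: (-2,3/2), (-1,1/2), (0,-1/2), (1,-3/2), (2,-5/2)
  (m₁,m₂)=(2,-5/2): CG² = 4/63, CG = +√(4/63)   ← matches the target
  (m₁,m₂)=(1,-3/2): CG² = 121/315, CG = +√(121/315)
  (m₁,m₂)=(0,-1/2): CG² = 4/105, CG = +√(4/105)
  (m₁,m₂)=(-1,1/2): CG² = 14/45, CG = −√(14/45)
  (m₁,m₂)=(-2,3/2): CG² = 64/315, CG = −√(64/315)
Pairs with CG² = 4/63: (2,-5/2): +√(4/63)

(2,-5/2): +√(4/63)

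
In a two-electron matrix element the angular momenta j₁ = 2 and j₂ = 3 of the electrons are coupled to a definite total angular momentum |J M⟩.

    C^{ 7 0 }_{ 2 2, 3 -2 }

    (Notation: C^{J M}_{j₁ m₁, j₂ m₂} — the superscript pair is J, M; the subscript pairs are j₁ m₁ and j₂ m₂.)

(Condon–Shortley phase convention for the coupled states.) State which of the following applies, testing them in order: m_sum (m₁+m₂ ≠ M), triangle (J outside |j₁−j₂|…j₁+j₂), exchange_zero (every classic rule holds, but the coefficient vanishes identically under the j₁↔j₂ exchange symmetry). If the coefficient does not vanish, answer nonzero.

m-sum: m₁+m₂ = 2+(-2) = 0, M = 0  ✓
triangle: need |j₁−j₂| ≤ J ≤ j₁+j₂, i.e. J ∈ [1, 5]; J = 7 is outside ✗ ⇒ coefficient is 0

triangle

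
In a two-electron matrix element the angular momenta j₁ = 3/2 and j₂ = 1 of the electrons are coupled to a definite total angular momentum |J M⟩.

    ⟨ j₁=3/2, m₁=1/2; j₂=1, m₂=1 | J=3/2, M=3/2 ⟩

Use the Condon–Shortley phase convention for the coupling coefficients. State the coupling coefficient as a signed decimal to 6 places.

-0.632456

j₁+j₂−J=1  J+j₁−j₂=2  J−j₁+j₂=1  j₁+j₂+J+1=5
(j₁±m₁, j₂±m₂, J±M) = (2,1,2,0,3,0)
P² = 8/5
sum k=1..1:
  [1] −1/2 = -1/2
S = -1/2
C² = P²·S² = 2/5 ; C = -0.632456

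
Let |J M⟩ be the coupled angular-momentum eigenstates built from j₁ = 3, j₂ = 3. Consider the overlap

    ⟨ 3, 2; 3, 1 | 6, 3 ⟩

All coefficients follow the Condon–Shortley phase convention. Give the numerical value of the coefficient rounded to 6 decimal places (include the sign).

+0.639602  (= +√(9/22))

j₁+j₂−J=0  J+j₁−j₂=6  J−j₁+j₂=6  j₁+j₂+J+1=13
(j₁±m₁, j₂±m₂, J±M) = (5,1,4,2,9,3)
P² = 149299200/11
sum k=0..0:
  [0] +1/5760 = 1/5760
S = 1/5760
C² = P²·S² = 9/22 ; C = +0.639602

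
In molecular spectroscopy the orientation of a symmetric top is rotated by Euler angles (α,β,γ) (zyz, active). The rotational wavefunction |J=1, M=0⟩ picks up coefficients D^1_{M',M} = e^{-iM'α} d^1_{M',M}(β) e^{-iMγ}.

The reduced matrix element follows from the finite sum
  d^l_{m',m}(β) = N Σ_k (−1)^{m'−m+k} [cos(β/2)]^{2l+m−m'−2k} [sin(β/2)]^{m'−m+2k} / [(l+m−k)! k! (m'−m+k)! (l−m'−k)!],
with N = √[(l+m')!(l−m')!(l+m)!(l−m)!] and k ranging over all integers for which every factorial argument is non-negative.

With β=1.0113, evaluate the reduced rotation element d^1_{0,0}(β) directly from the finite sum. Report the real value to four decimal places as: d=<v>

d=0.5308

d^1_{0,0}(β=1.0113) via the finite sum:
With c≡cos(β/2)=0.874860 and s≡sin(β/2)=0.484376, N=[1·1·1·1]^{1/2}=1.000000
The bounds max(0,m−m')=0 and min(l+m,l−m')=1 give 2 terms
  k=0: (−1)^0·1.0000/(1)·0.8749^2·0.4844^0 = +0.765380
  k=1: (−1)^1·1.0000/(1)·0.8749^0·0.4844^2 = -0.234620
d^1_{0,0}(1.0113) = +0.765380 -0.234620 = +0.530759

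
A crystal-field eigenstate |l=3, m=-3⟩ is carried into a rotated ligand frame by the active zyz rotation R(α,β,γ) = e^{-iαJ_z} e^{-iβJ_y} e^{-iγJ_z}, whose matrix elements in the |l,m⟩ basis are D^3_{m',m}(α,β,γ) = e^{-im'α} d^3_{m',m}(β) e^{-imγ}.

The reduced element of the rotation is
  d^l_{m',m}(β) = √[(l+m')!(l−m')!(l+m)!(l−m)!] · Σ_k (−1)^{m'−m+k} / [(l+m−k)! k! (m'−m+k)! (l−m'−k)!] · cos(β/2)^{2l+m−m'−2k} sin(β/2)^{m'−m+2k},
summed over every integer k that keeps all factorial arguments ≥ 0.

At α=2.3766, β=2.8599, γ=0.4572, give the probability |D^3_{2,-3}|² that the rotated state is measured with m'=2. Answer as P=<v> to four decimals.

First d^3_{2,-3}(β=2.8599), then the phase factors e^{-i(2)α} and e^{-i(-3)γ}:
With c≡cos(β/2)=0.140381 and s≡sin(β/2)=0.990098, N=[120·1·1·720]^{1/2}=293.938769
The bounds max(0,m−m')=0 and min(l+m,l−m')=0 give 1 term
  k=0: (−1)^5·293.9388/(120)·0.1404^1·0.9901^5 = -0.327171
d^3_{2,-3}(2.8599) = -0.327171
|D^3_{2,-3}|² = |d^3_{2,-3}(β)|² = (-0.327171)² = 0.107041 (the z-rotation phases have unit modulus)

P=0.1070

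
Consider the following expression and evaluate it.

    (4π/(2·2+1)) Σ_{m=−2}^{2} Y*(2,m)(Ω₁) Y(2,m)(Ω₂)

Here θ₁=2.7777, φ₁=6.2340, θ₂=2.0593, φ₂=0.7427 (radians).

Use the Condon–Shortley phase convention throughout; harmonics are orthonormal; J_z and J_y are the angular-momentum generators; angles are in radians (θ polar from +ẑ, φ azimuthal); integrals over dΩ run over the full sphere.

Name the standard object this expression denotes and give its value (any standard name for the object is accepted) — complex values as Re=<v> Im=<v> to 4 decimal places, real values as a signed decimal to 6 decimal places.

Legendre polynomial (addition theorem), +0.152136

This sum is the spherical-harmonic addition theorem: it equals the Legendre polynomial P_l(cos γ) of the angle γ between the two directions.
Expand P_2 via completeness: Σ_{m} conj(Y_{2,m}) at Ω₁ times Y_{2,m} at Ω₂ —
  term(m=-2) = -0.00019 - 0.01474j   from Y*(Ω₁)=0.04869 - 0.00481j, Y(Ω₂)=0.02569 - 0.30010j
  term(m=-1) = 0.05779 - 0.05855j   from Y*(Ω₁)=-0.25665 + 0.01263j, Y(Ω₂)=-0.23584 + 0.21651j
  term(m=+0) = -0.05467 + 0.00000j   from Y*(Ω₁)=0.51093 + 0.00000j, Y(Ω₂)=-0.10700 + 0.00000j
  term(m=+1) = 0.05779 + 0.05855j   from Y*(Ω₁)=0.25665 + 0.01263j, Y(Ω₂)=0.23584 + 0.21651j
  term(m=+2) = -0.00019 + 0.01474j   from Y*(Ω₁)=0.04869 + 0.00481j, Y(Ω₂)=0.02569 + 0.30010j
Σ over m = 0.06053 - 0.00000j; ×(4π/5) → 0.15214 - 0.00000j. Real part: 0.152136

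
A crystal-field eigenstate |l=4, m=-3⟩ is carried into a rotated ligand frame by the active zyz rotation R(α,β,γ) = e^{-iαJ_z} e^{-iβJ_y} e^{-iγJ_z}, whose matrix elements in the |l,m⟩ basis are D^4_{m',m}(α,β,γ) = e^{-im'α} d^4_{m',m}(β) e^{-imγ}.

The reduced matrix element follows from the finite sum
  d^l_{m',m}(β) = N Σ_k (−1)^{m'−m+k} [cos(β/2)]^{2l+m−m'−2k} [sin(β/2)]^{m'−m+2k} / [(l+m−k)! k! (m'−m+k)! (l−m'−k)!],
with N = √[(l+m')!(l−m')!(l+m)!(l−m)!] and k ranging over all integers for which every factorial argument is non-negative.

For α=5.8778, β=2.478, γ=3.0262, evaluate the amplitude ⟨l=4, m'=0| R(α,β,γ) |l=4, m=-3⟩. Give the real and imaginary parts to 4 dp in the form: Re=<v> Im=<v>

D^4_{0,-3}(5.8778,2.4780,3.0262) = e^{-i·0·5.8778}·d^4_{0,-3}(2.4780)·e^{-i·-3·3.0262}. Compute d first:
With c≡cos(β/2)=0.325742 and s≡sin(β/2)=0.945459, N=[24·24·1·5040]^{1/2}=1703.830978
The bounds max(0,m−m')=0 and min(l+m,l−m')=1 give 2 terms
  k=0: (−1)^3·1703.8310/(144)·0.3257^5·0.9455^3 = -0.036674
  k=1: (−1)^4·1703.8310/(144)·0.3257^3·0.9455^5 = +0.308957
d^4_{0,-3}(2.4780) = -0.036674 +0.308957 = +0.272283
D = (+1.000000+0.000000i)·(+0.272283)·(-0.940676+0.339305i) = -0.256130+0.092387i

Re=-0.2561 Im=0.0924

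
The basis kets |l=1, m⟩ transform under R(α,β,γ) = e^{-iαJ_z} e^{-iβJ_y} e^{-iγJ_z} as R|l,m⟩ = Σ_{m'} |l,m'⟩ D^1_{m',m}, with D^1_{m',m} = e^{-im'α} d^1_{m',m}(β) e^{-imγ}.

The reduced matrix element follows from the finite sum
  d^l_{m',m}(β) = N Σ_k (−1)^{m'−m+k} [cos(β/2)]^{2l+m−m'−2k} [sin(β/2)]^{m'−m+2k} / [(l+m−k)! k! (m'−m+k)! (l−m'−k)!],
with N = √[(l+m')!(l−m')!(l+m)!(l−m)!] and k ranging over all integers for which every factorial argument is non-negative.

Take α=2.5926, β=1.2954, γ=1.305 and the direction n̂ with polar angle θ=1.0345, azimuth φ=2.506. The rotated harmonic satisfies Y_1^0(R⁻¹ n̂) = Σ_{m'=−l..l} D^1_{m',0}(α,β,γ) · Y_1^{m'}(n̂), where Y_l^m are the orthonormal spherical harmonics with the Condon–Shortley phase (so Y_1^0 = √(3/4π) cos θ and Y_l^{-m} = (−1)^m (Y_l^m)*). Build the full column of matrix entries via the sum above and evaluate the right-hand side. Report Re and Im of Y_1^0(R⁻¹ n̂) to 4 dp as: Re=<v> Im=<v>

Need the full column D^1_{m',0} for m'=−1..1 at α=2.5926, β=1.2954, γ=1.3050.
cos(β/2)=0.797474, sin(β/2)=0.603354
d^1_{-1,0}: single k=1 term ⇒ +0.680461;  D = -0.580468+0.355084i
d^1_{0,0}: k∈[0..1] ⇒ +0.635964 -0.364036 = +0.271928;  D = +0.271928+0.000000i
d^1_{1,0}: single k=0 term ⇒ -0.680461;  D = +0.580468+0.355084i
Y_1^{m'}(θ=1.0345,φ=2.506) and Σ D·Y over m':
  (-0.5805+0.3551i)·(-0.2390-0.1763i)  (+0.2719+0.0000i)·(+0.2497+0.0000i)  (+0.5805+0.3551i)·(+0.2390-0.1763i)
Y_1^0(R⁻¹ n̂) = +0.470553+0.000000i

Re=0.4706 Im=0.0000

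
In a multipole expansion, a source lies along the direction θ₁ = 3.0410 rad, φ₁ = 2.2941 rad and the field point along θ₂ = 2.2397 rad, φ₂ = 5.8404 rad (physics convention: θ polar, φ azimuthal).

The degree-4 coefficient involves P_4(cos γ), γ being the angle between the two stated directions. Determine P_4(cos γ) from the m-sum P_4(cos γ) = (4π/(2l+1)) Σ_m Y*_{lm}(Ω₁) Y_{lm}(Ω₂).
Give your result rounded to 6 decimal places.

Term-by-term m-sum for l=4 (normalisation 4π/9 = 1.396263):
  [-4]  conj(Y_{4,-4})(Ω₁) = -0.000044+0.000011i ; Y_{4,-4}(Ω₂) = -0.033357+0.164266i ; Δ = -0.000000-0.000008i
  [-3]  conj(Y_{4,-3})(Ω₁) = -0.001042-0.000711i ; Y_{4,-3}(Ω₂) = -0.089969-0.363800i ; Δ = -0.000165+0.000443i
  [-2]  conj(Y_{4,-2})(Ω₁) = -0.002478-0.019849i ; Y_{4,-2}(Ω₂) = +0.220439+0.269702i ; Δ = +0.004807-0.005044i
  [-1]  conj(Y_{4,-1})(Ω₁) = +0.122933-0.139234i ; Y_{4,-1}(Ω₂) = +0.064072+0.030382i ; Δ = +0.012107-0.005186i
  [+0]  conj(Y_{4,0})(Ω₁) = +0.803988-0.000000i ; Y_{4,0}(Ω₂) = -0.355520+0.000000i ; Δ = -0.285834+0.000000i
  [+1]  conj(Y_{4,1})(Ω₁) = -0.122933-0.139234i ; Y_{4,1}(Ω₂) = -0.064072+0.030382i ; Δ = +0.012107+0.005186i
  [+2]  conj(Y_{4,2})(Ω₁) = -0.002478+0.019849i ; Y_{4,2}(Ω₂) = +0.220439-0.269702i ; Δ = +0.004807+0.005044i
  [+3]  conj(Y_{4,3})(Ω₁) = +0.001042-0.000711i ; Y_{4,3}(Ω₂) = +0.089969-0.363800i ; Δ = -0.000165-0.000443i
  [+4]  conj(Y_{4,4})(Ω₁) = -0.000044-0.000011i ; Y_{4,4}(Ω₂) = -0.033357-0.164266i ; Δ = -0.000000+0.000008i
Accumulated sum -0.252337-0.000000i; after 4π/(2l+1) scaling, -0.352329-0.000000i ⇒ P_4 = -0.352329

-0.352329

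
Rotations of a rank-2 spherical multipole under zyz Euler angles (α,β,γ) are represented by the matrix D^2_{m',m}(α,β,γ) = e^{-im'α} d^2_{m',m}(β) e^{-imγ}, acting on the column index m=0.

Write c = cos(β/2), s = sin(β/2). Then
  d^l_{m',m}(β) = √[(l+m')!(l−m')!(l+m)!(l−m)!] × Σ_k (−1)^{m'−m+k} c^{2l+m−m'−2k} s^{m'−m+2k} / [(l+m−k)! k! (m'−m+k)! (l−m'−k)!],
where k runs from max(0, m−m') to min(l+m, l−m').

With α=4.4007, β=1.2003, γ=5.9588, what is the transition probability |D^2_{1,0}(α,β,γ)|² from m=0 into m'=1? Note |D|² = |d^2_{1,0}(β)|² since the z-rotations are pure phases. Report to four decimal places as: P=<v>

First d^2_{1,0}(β=1.2003), then the phase factors e^{-i(1)α} and e^{-i(0)γ}:
With c≡cos(β/2)=0.825251 and s≡sin(β/2)=0.564766, N=[6·1·2·2]^{1/2}=4.898979
k: max(0,(0)−(1))=0 … min(2+(0),2−(1))=1
  k=0: (−1)^1·4.8990/(2)·0.8253^3·0.5648^1 = -0.777504
  k=1: (−1)^2·4.8990/(2)·0.8253^1·0.5648^3 = +0.364140
d^2_{1,0}(1.2003) = -0.777504 +0.364140 = -0.413364
|D^2_{1,0}|² = |d^2_{1,0}(β)|² = (-0.413364)² = 0.170870 (the z-rotation phases have unit modulus)

P=0.1709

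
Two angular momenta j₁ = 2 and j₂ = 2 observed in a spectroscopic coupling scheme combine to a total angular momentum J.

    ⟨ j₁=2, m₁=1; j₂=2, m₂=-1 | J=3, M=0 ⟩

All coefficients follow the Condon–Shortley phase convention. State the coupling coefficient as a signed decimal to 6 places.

+0.632456  (= +√(2/5))

triangle: 1!×3!×3!/8! = 36/40320
(j±m)!: 3!×1!×1!×3!×3!×3! = 1296
prefactor² = (2J+1)×Δ×N² = 81/10
  k=0: +1/(0!×1!×1!×1!×2!×2!) = 1/4
  k=1: −1/(1!×0!×0!×0!×3!×3!) = -1/36
Σ = 2/9  ⇒  CG² = 81/10×(2/9)² = 2/5
CG = +√(2/5) = +0.632456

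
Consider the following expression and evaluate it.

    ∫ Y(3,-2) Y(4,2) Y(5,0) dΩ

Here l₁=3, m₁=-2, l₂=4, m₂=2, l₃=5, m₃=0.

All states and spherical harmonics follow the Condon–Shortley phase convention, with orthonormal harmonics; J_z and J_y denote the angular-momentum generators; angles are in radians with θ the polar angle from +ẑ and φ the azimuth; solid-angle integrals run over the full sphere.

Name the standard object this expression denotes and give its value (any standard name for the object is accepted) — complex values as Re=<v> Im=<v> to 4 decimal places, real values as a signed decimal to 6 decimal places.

Gaunt coefficient, -0.171327

This is a Gaunt coefficient — the integral of a triple product of spherical harmonics over the sphere.
Rules hold: Σm=0, L=12 even, 1≤5≤7.
N = 7·9·11 = 693
Δ = 2!·4!·6!/13! = 1/180180
Racah Σ t=0..2: t=0:+1/576 t=1:−1/144 t=2:+1/576 = -1/288
⇒ 3j(3 4 5; 0 0 0)² = 20/1001, sgn +1
Racah Σ t=1..2: t=1:−1/2880 t=2:+1/576 = 1/720
⇒ 3j(3 4 5; -2 2 0)² = 80/3003, sgn -1
4πI² = N·(3j₀)²·(3jₘ)² = 4800/13013
I = -1·√(0.368862/4π) = -0.17132746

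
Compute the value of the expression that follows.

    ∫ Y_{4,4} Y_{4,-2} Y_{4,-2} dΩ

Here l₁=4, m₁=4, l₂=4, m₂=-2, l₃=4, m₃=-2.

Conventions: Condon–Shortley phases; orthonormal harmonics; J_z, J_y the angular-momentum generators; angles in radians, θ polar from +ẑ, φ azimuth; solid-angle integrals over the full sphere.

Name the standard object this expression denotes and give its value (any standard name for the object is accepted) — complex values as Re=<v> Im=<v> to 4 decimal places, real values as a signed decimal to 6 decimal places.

This is a Gaunt coefficient — the integral of a triple product of spherical harmonics over the sphere.
Rules hold: Σm=0, L=12 even, 0≤4≤8.
N = 9·9·9 = 729
Δ = 4!·4!·4!/13! = 1/450450
Racah Σ t=0..4: t=0:+1/13824 t=1:−1/216 t=2:+1/64 t=3:−1/216 t=4:+1/13824 = 5/768
⇒ 3j(4 4 4; 0 0 0)² = 18/1001, sgn +1
Racah Σ t=0..0: t=0:+1/2304 = 1/2304
⇒ 3j(4 4 4; 4 -2 -2)² = 5/143, sgn +1
4πI² = N·(3j₀)²·(3jₘ)² = 65610/143143
I = +1·√(0.458353/4π) = 0.19098314

Gaunt coefficient, +0.190983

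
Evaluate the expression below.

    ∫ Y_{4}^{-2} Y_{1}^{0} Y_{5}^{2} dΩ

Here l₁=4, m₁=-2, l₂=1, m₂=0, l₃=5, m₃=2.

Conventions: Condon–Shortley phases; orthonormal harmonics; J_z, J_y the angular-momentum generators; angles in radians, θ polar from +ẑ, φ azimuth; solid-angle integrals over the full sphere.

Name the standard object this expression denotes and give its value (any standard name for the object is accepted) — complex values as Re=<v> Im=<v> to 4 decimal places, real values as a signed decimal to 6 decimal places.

Gaunt coefficient, +0.225034

This is a Gaunt coefficient — the integral of a triple product of spherical harmonics over the sphere.
Rules hold: Σm=0, L=10 even, 3≤5≤5.
N = 9·3·11 = 297
Δ = 0!·8!·2!/11! = 1/495
Racah Σ t=0..0: t=0:+1/576 = 1/576
⇒ 3j(4 1 5; 0 0 0)² = 5/99, sgn -1
Racah Σ t=0..0: t=0:+1/1440 = 1/1440
⇒ 3j(4 1 5; -2 0 2)² = 7/165, sgn -1
4πI² = N·(3j₀)²·(3jₘ)² = 7/11
I = +1·√(0.636364/4π) = 0.22503380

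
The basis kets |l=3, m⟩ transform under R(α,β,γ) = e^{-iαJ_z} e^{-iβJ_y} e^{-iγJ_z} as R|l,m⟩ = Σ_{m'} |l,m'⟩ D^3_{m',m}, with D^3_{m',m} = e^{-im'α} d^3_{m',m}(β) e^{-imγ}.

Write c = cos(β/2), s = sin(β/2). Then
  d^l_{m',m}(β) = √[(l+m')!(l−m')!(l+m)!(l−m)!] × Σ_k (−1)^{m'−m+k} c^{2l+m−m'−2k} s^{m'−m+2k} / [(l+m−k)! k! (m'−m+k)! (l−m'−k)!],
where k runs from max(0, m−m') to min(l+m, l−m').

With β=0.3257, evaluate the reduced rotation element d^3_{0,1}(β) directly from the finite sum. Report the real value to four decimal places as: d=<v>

d^3_{0,1}(β=0.3257) via the finite sum:
c=cos(0.325700/2)=0.986769, s=sin(0.325700/2)=0.162131; N=√[6·6·24·2]=41.569219
Admissible k: 1..3 (factorial args all ≥0)
  k=1: (−1)^0·41.5692/(12)·0.9868^5·0.1621^1 = +0.525454
  k=2: (−1)^1·41.5692/(4)·0.9868^3·0.1621^3 = -0.042556
  k=3: (−1)^2·41.5692/(12)·0.9868^1·0.1621^5 = +0.000383
d^3_{0,1}(0.3257) = +0.525454 -0.042556 +0.000383 = +0.483282

d=0.4833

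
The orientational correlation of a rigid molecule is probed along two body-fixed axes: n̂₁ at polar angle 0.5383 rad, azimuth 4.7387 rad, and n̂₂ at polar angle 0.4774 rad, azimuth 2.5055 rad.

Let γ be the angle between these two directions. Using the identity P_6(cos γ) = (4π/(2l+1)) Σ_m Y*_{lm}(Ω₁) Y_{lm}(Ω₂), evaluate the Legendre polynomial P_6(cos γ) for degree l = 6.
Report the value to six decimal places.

0.127215

Term-by-term m-sum for l=6 (normalisation 4π/13 = 0.966644):
  m=-6: (-0.008663, -0.001379) × (-0.003549, -0.002840) = (0.000027, 0.000029)  (running Σ = (0.000027, 0.000029))
  m=-5: (0.006675, -0.050448) × (0.030415, 0.001183) = (0.000263, -0.001526)  (running Σ = (0.000290, -0.001497))
  m=-4: (0.174246, 0.018406) × (-0.100954, 0.068655) = (-0.018855, 0.010105)  (running Σ = (-0.018565, 0.008608))
  m=-3: (-0.030358, 0.383811) × (0.105505, -0.300666) = (0.112196, 0.049622)  (running Σ = (0.093631, 0.058230))
  m=-2: (-0.484157, -0.025501) × (0.148422, 0.482178) = (-0.059563, -0.237235)  (running Σ = (0.034068, -0.179005))
  m=-1: (0.003901, -0.148213) × (-0.253000, -0.186837) = (-0.028679, 0.036769)  (running Σ = (0.005389, -0.142236))
  m=0: (-0.396517, -0.000000) × (-0.304722, 0.000000) = (0.120827, 0.000000)  (running Σ = (0.126216, -0.142236))
  m=1: (-0.003901, -0.148213) × (0.253000, -0.186837) = (-0.028679, -0.036769)  (running Σ = (0.097537, -0.179005))
  m=2: (-0.484157, 0.025501) × (0.148422, -0.482178) = (-0.059563, 0.237235)  (running Σ = (0.037974, 0.058230))
  m=3: (0.030358, 0.383811) × (-0.105505, -0.300666) = (0.112196, -0.049622)  (running Σ = (0.150170, 0.008608))
  m=4: (0.174246, -0.018406) × (-0.100954, -0.068655) = (-0.018855, -0.010105)  (running Σ = (0.131315, -0.001497))
  m=5: (-0.006675, -0.050448) × (-0.030415, 0.001183) = (0.000263, 0.001526)  (running Σ = (0.131578, 0.000029))
  m=6: (-0.008663, 0.001379) × (-0.003549, 0.002840) = (0.000027, -0.000029)  (running Σ = (0.131605, -0.000000))
Total Σ_m = (0.131605, -0.000000). Multiply by 0.966644: (0.127215, -0.000000). P_6(cos γ) = 0.127215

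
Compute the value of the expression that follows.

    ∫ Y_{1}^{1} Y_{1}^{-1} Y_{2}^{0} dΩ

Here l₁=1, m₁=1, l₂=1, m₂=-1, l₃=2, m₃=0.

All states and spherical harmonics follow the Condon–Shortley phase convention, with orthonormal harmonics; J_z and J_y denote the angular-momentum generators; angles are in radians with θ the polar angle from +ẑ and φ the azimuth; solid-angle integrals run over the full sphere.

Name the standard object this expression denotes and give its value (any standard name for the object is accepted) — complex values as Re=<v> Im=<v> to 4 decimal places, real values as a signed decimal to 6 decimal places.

This is a Gaunt coefficient — the integral of a triple product of spherical harmonics over the sphere.
Checks pass: Σm=0; 4 even; l₃=2∈[0,2].
(2·1+1)(2·1+1)(2·2+1) = 45
Δ: 0! 2! 2! / 5! → 1/30
sum: t=0:+1/1 = 1/1
3j²(1 1 2; 0 0 0) = Δ·Π!·Σ² = 2/15  (sign +1)
sum: t=0:+1/4 = 1/4
3j²(1 1 2; 1 -1 0) = Δ·Π!·Σ² = 1/30  (sign +1)
combine: 4πI² = 45·2/15·1/30 = 1/5
take √, sign +1: I = 0.12615663

Gaunt coefficient, +0.126157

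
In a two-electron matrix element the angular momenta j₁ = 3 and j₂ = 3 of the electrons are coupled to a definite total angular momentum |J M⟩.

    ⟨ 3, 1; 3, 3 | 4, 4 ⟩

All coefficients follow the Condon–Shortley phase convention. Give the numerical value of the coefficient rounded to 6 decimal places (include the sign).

j₁+j₂−J=2  J+j₁−j₂=4  J−j₁+j₂=4  j₁+j₂+J+1=11
(j₁±m₁, j₂±m₂, J±M) = (4,2,6,0,8,0)
P² = 3981312/11
sum k=2..2:
  [2] +1/1152 = 1/1152
S = 1/1152
C² = P²·S² = 3/11 ; C = +0.522233

+0.522233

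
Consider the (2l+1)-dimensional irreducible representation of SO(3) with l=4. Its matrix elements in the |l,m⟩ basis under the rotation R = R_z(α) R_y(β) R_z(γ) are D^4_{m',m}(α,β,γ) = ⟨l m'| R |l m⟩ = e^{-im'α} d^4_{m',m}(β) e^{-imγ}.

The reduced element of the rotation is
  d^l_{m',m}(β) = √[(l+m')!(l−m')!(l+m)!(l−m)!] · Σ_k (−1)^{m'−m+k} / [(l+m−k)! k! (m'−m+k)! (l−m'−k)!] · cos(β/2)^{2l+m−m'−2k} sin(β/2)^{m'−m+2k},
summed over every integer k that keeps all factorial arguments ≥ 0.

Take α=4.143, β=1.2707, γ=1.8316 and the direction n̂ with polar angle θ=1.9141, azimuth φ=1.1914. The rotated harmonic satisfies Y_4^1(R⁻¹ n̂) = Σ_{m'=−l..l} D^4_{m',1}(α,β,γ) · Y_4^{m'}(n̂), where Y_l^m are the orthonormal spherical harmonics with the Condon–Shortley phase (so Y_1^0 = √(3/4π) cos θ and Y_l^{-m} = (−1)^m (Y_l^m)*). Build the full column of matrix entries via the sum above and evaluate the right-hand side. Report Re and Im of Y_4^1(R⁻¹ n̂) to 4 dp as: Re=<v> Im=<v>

Need the full column D^4_{m',1} for m'=−4..4 at α=4.1430, β=1.2707, γ=1.8316.
cos(β/2)=0.804864, sin(β/2)=0.593459
d^4_{-4,1}: single k=5 term ⇒ +0.287221;  D = -0.162943+0.236528i
d^4_{-3,1}: k∈[4..5] ⇒ +0.688609 -0.224626 = +0.463983;  D = -0.179903-0.427686i
d^4_{-2,1}: k∈[3..5] ⇒ +0.998390 -0.814195 +0.088531 = +0.272726;  D = +0.268739+0.046467i
d^4_{-1,1}: k∈[2..5] ⇒ +0.957452 -1.561619 +0.424504 -0.015386 = -0.195049;  D = +0.131606-0.143958i
d^4_{0,1}: k∈[1..4] ⇒ +0.580716 -1.894312 +1.029884 -0.093320 = -0.377032;  D = +0.097220+0.364282i
d^4_{1,1}: k∈[0..3] ⇒ +0.176108 -1.436178 +1.561619 -0.283003 = +0.018547;  D = +0.017671+0.005633i
d^4_{2,1}: k∈[0..2] ⇒ -0.550915 +1.497585 -0.542797 = +0.403874;  D = -0.310759+0.257959i
d^4_{3,1}: k∈[0..1] ⇒ +0.759954 -0.688609 = +0.071345;  D = -0.008784-0.070802i
d^4_{4,1}: single k=0 term ⇒ -0.528298;  D = -0.476630-0.227866i
Y_4^{m'}(θ=1.9141,φ=1.1914) and Σ D·Y over m':
  (-0.1629+0.2365i)·(+0.0185+0.3474i)  (-0.1799-0.4277i)·(+0.3194-0.1475i)  (+0.2687+0.0465i)·(+0.0445+0.0422i)  (+0.1316-0.1440i)·(+0.1226-0.3074i)  (+0.0972+0.3643i)·(+0.0053+0.0000i)  (+0.0177+0.0056i)·(-0.1226-0.3074i)  (-0.3108+0.2580i)·(+0.0445-0.0422i)  (-0.0088-0.0708i)·(-0.3194-0.1475i)  (-0.4766-0.2279i)·(+0.0185-0.3474i)
Y_4^1(R⁻¹ n̂) = -0.322333-0.001255i

Re=-0.3223 Im=-0.0013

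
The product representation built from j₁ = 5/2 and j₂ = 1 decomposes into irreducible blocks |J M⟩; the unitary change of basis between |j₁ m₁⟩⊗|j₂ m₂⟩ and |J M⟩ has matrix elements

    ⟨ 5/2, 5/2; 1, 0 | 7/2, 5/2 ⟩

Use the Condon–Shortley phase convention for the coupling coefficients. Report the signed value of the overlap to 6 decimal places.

+√(2/7) ≈ +0.534522

√[8·0!5!2!/8! · 5!0!1!1!6!1!] = √(28800/7)
  +(−1)^0/∏(0,0,0,1,5,1)! = 1/120  (running 1/120)
⟨..|..⟩ = √(28800/7)·(1/120) = +0.534522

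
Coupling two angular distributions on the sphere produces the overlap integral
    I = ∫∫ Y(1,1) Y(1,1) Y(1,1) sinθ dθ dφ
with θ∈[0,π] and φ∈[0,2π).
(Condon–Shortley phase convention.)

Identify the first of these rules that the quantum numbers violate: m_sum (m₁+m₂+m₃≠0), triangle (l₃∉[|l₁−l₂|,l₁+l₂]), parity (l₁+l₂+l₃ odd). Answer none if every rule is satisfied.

m₁+m₂+m₃ = 1 + 1 + 1 = 3  ✗
triangle: |1−1|=0 ≤ l₃=1 ≤ 1+1=2
parity: l₁+l₂+l₃ = 3 is odd

m_sum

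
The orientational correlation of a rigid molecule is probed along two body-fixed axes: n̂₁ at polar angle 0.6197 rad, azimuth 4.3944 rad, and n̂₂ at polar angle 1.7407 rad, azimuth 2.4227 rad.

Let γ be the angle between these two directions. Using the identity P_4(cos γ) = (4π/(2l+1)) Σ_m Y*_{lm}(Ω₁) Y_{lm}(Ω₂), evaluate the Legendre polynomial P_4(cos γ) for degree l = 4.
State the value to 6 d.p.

-0.039469

Term-by-term m-sum for l=4 (normalisation 4π/9 = 1.396263):
  m=-4: (0.014825, -0.048121) × (-0.402901, 0.109783) = (-0.000690, 0.021016)  (running Σ = (-0.000690, 0.021016))
  m=-3: (0.162833, 0.115470) × (-0.112041, 0.168837) = (-0.037740, 0.014555)  (running Σ = (-0.038430, 0.035570))
  m=-2: (-0.330326, 0.243883) × (-0.034471, -0.257628) = (0.074218, 0.076694)  (running Σ = (0.035788, 0.112265))
  m=-1: (-0.114604, -0.348173) × (-0.166118, -0.145372) = (-0.031577, 0.074498)  (running Σ = (0.004211, 0.186763))
  m=0: (-0.159768, -0.000000) × (0.229649, 0.000000) = (-0.036691, -0.000000)  (running Σ = (-0.032479, 0.186763))
  m=1: (0.114604, -0.348173) × (0.166118, -0.145372) = (-0.031577, -0.074498)  (running Σ = (-0.064056, 0.112265))
  m=2: (-0.330326, -0.243883) × (-0.034471, 0.257628) = (0.074218, -0.076694)  (running Σ = (0.010162, 0.035570))
  m=3: (-0.162833, 0.115470) × (0.112041, 0.168837) = (-0.037740, -0.014555)  (running Σ = (-0.027578, 0.021016))
  m=4: (0.014825, 0.048121) × (-0.402901, -0.109783) = (-0.000690, -0.021016)  (running Σ = (-0.028268, 0.000000))
Accumulated sum (-0.028268, 0.000000); after 4π/(2l+1) scaling, (-0.039469, 0.000000) ⇒ P_4 = -0.039469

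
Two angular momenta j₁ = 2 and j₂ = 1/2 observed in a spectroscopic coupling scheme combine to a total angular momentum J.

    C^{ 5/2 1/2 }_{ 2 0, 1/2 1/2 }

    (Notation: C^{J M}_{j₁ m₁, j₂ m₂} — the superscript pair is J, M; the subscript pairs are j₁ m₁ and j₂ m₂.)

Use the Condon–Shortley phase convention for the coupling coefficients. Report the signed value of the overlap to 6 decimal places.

j₁+j₂−J=0  J+j₁−j₂=4  J−j₁+j₂=1  j₁+j₂+J+1=6
(j₁±m₁, j₂±m₂, J±M) = (2,2,1,0,3,2)
P² = 48/5
sum k=0..0:
  [0] +1/4 = 1/4
S = 1/4
C² = P²·S² = 3/5 ; C = +0.774597

+√(3/5) = +0.774597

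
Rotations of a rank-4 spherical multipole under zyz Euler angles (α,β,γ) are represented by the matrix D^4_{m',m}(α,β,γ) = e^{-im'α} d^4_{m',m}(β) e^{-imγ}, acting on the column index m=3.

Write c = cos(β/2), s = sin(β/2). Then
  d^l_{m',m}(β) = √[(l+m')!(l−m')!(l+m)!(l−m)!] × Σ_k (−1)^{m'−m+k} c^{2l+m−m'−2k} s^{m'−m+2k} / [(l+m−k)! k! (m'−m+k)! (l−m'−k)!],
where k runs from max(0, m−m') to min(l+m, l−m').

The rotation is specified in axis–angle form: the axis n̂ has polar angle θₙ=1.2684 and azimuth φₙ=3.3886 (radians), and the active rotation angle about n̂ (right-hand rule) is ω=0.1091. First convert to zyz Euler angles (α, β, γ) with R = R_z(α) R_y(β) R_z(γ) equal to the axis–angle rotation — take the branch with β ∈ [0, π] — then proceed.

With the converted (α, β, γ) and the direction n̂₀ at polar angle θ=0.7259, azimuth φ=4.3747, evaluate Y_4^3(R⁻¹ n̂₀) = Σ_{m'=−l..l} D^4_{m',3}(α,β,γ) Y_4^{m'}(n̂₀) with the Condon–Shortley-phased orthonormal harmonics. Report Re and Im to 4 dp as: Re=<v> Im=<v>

Axis–angle → zyz. n̂ = (sinθₙcosφₙ, sinθₙsinφₙ, cosθₙ) = (-0.925651, -0.233409, +0.297809), ω = 0.1091.
R = I cosω + sinω [n̂]ₓ + (1−cosω) n̂n̂ᵀ gives
  R = [+0.999149, -0.031142, -0.027053; +0.033711, +0.994378, +0.100375; +0.023775, -0.101202, +0.994582]
β = atan2(√(R₁₃²+R₂₃²), R₃₃) = 0.104145; α = atan2(R₂₃, R₁₃) mod 2π = 1.834064; γ = atan2(R₃₂, −R₃₁) mod 2π = 4.481642
Need the full column D^4_{m',3} for m'=−4..4 at α=1.8341, β=0.1041, γ=4.4816.
cos(β/2)=0.998645, sin(β/2)=0.052049
d^4_{-4,3}: single k=7 term ⇒ +0.000000;  D = +0.000000+0.000000i
d^4_{-3,3}: k∈[6..7] ⇒ +0.000000 -0.000000 = +0.000000;  D = -0.000000-0.000000i
d^4_{-2,3}: k∈[5..6] ⇒ +0.000004 -0.000000 = +0.000004;  D = -0.000004+0.000001i
d^4_{-1,3}: k∈[4..5] ⇒ +0.000097 -0.000000 = +0.000096;  D = +0.000056+0.000079i
d^4_{0,3}: k∈[3..4] ⇒ +0.001657 -0.000005 = +0.001653;  D = +0.001055-0.001272i
d^4_{1,3}: k∈[2..3] ⇒ +0.021329 -0.000097 = +0.021232;  D = -0.019308-0.008831i
d^4_{2,3}: k∈[1..2] ⇒ +0.192909 -0.001572 = +0.191337;  D = -0.031561+0.188716i
d^4_{3,3}: k∈[0..1] ⇒ +0.989208 -0.018810 = +0.970398;  D = +0.965783-0.094523i
d^4_{4,3}: single k=0 term ⇒ -0.145826;  D = +0.051484+0.136435i
Y_4^{m'}(θ=0.7259,φ=4.3747) and Σ D·Y over m':
  (+0.0000+0.0000i)·(+0.0188+0.0839i)  (-0.0000-0.0000i)·(+0.2323-0.1449i)  (-0.0000+0.0000i)·(-0.3354-0.2687i)  (+0.0001+0.0001i)·(-0.0712+0.2029i)  (+0.0011-0.0013i)·(-0.2994+0.0000i)  (-0.0193-0.0088i)·(+0.0712+0.2029i)  (-0.0316+0.1887i)·(-0.3354+0.2687i)  (+0.9658-0.0945i)·(-0.2323-0.1449i)  (+0.0515+0.1364i)·(+0.0188-0.0839i)
Y_4^3(R⁻¹ n̂) = -0.265704-0.195699i

Re=-0.2657 Im=-0.1957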